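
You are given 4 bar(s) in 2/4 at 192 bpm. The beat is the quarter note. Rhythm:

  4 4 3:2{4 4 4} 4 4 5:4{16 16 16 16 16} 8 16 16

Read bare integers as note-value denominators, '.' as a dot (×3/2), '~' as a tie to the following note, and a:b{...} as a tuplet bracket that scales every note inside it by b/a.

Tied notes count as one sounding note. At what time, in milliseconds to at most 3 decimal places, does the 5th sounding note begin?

1. 0.0ms @ 0 + 312.5ms (1)
2. 312.5ms @ 1 + 312.5ms (1)
3. 625.0ms @ 2 + 208.333ms (2/3)
4. 833.333ms @ 8/3 + 208.333ms (2/3)
5. 1041.667ms @ 10/3 + 208.333ms (2/3)
6. 1250.0ms @ 4 + 312.5ms (1)
7. 1562.5ms @ 5 + 312.5ms (1)
8. 1875.0ms @ 6 + 62.5ms (1/5)
9. 1937.5ms @ 31/5 + 62.5ms (1/5)
10. 2000.0ms @ 32/5 + 62.5ms (1/5)
11. 2062.5ms @ 33/5 + 62.5ms (1/5)
12. 2125.0ms @ 34/5 + 62.5ms (1/5)
13. 2187.5ms @ 7 + 156.25ms (1/2)
14. 2343.75ms @ 15/2 + 78.125ms (1/4)
15. 2421.875ms @ 31/4 + 78.125ms (1/4)

note 5 onset = 10/3b = 1041.667ms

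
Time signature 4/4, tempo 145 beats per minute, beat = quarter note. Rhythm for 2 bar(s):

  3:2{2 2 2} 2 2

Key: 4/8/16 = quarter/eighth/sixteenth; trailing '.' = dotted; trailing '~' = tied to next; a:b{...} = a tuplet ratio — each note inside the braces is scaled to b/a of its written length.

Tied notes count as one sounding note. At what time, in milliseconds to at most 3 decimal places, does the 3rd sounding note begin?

1. 0.0ms @ 0 + 551.724ms (4/3)
2. 551.724ms @ 4/3 + 551.724ms (4/3)
3. 1103.448ms @ 8/3 + 551.724ms (4/3)
4. 1655.172ms @ 4 + 827.586ms (2)
5. 2482.759ms @ 6 + 827.586ms (2)

note 3 onset = 8/3b = 1103.448ms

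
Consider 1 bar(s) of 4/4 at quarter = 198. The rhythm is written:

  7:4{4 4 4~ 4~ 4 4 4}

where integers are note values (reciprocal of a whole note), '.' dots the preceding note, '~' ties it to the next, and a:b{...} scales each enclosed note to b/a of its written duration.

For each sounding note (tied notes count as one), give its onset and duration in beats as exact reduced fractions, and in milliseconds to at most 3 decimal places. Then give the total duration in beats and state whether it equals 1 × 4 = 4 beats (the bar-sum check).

1) 0.0ms=0b +173.16ms=4/7b
2) 173.16ms=4/7b +173.16ms=4/7b
3) 346.32ms=8/7b +519.481ms=12/7b
4) 865.801ms=20/7b +173.16ms=4/7b
5) 1038.961ms=24/7b +173.16ms=4/7b
Σ=4b of 4 (198bpm 4/4) — PASS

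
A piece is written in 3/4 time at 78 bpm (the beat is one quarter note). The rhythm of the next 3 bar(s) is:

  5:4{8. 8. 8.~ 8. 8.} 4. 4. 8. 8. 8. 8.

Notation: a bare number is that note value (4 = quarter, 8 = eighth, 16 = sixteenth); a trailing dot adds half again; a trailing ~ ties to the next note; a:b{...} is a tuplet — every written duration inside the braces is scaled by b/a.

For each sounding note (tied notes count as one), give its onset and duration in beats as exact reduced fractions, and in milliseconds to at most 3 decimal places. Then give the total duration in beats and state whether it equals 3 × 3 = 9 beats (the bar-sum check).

1) 0.0ms=0b +461.538ms=3/5b
2) 461.538ms=3/5b +461.538ms=3/5b
3) 923.077ms=6/5b +923.077ms=6/5b
4) 1846.154ms=12/5b +461.538ms=3/5b
5) 2307.692ms=3b +1153.846ms=3/2b
6) 3461.538ms=9/2b +1153.846ms=3/2b
7) 4615.385ms=6b +576.923ms=3/4b
8) 5192.308ms=27/4b +576.923ms=3/4b
9) 5769.231ms=15/2b +576.923ms=3/4b
10) 6346.154ms=33/4b +576.923ms=3/4b
Σ=9b of 9 (78bpm 3/4) — PASS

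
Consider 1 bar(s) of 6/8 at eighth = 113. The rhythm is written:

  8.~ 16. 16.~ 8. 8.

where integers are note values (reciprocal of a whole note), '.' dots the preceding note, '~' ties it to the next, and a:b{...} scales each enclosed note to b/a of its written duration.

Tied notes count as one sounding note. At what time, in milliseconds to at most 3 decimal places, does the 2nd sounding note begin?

note 2 onset = 9/4b = 1194.69ms

1. 0.0ms @ 0 + 1194.69ms (9/4)
2. 1194.69ms @ 9/4 + 1194.69ms (9/4)
3. 2389.381ms @ 9/2 + 796.46ms (3/2)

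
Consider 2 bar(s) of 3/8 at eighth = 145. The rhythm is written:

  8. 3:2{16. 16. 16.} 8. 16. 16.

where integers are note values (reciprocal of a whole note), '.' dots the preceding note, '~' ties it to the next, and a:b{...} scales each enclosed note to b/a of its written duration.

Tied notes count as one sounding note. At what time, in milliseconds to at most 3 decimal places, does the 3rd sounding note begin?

1. 0.0ms @ 0 + 620.69ms (3/2)
2. 620.69ms @ 3/2 + 206.897ms (1/2)
3. 827.586ms @ 2 + 206.897ms (1/2)
4. 1034.483ms @ 5/2 + 206.897ms (1/2)
5. 1241.379ms @ 3 + 620.69ms (3/2)
6. 1862.069ms @ 9/2 + 310.345ms (3/4)
7. 2172.414ms @ 21/4 + 310.345ms (3/4)

note 3 onset = 2b = 827.586ms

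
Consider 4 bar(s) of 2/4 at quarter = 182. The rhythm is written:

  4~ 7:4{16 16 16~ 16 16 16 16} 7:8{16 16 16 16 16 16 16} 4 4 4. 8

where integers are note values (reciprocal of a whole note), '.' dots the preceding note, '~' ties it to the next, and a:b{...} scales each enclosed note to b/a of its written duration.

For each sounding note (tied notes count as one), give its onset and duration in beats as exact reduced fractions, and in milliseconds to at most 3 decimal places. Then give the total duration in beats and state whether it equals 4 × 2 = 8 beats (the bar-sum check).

1) 0.0ms=0b +376.766ms=8/7b
2) 376.766ms=8/7b +47.096ms=1/7b
3) 423.862ms=9/7b +94.192ms=2/7b
4) 518.053ms=11/7b +47.096ms=1/7b
5) 565.149ms=12/7b +47.096ms=1/7b
6) 612.245ms=13/7b +47.096ms=1/7b
7) 659.341ms=2b +94.192ms=2/7b
8) 753.532ms=16/7b +94.192ms=2/7b
9) 847.724ms=18/7b +94.192ms=2/7b
10) 941.915ms=20/7b +94.192ms=2/7b
11) 1036.107ms=22/7b +94.192ms=2/7b
12) 1130.298ms=24/7b +94.192ms=2/7b
13) 1224.49ms=26/7b +94.192ms=2/7b
14) 1318.681ms=4b +329.67ms=1b
15) 1648.352ms=5b +329.67ms=1b
16) 1978.022ms=6b +494.505ms=3/2b
17) 2472.527ms=15/2b +164.835ms=1/2b
Σ=8b of 8 (182bpm 2/4) — PASS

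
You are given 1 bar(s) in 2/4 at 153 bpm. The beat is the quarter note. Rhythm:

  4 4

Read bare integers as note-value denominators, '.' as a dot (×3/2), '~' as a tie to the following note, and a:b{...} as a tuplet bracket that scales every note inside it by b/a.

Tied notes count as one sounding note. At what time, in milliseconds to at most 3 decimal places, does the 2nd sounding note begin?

note 2 onset = 1b = 392.157ms

1. 0.0ms @ 0 + 392.157ms (1)
2. 392.157ms @ 1 + 392.157ms (1)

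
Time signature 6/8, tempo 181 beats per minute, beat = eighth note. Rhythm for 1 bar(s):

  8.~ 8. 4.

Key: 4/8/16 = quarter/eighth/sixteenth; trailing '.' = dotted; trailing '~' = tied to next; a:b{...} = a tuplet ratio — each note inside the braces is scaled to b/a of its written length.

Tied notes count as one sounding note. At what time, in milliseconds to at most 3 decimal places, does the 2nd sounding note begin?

note 2 onset = 3b = 994.475ms

1. 0.0ms @ 0 + 994.475ms (3)
2. 994.475ms @ 3 + 994.475ms (3)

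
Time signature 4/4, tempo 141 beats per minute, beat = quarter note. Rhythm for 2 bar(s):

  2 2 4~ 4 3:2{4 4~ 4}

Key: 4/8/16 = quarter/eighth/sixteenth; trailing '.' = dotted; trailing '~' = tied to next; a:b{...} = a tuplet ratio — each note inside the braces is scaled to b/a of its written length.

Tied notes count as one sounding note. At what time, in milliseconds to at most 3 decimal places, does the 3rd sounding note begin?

note 3 onset = 4b = 1702.128ms

1. 0.0ms @ 0 + 851.064ms (2)
2. 851.064ms @ 2 + 851.064ms (2)
3. 1702.128ms @ 4 + 851.064ms (2)
4. 2553.191ms @ 6 + 283.688ms (2/3)
5. 2836.879ms @ 20/3 + 567.376ms (4/3)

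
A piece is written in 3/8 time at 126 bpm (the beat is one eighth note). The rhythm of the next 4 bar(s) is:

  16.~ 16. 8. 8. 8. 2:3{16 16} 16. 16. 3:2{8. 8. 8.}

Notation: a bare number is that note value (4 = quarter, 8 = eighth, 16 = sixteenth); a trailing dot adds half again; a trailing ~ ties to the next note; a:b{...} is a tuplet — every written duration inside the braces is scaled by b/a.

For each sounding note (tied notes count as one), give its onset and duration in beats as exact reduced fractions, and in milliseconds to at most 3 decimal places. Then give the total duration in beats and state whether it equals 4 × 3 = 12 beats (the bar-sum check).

1) 0.0ms=0b +714.286ms=3/2b
2) 714.286ms=3/2b +714.286ms=3/2b
3) 1428.571ms=3b +714.286ms=3/2b
4) 2142.857ms=9/2b +714.286ms=3/2b
5) 2857.143ms=6b +357.143ms=3/4b
6) 3214.286ms=27/4b +357.143ms=3/4b
7) 3571.429ms=15/2b +357.143ms=3/4b
8) 3928.571ms=33/4b +357.143ms=3/4b
9) 4285.714ms=9b +476.19ms=1b
10) 4761.905ms=10b +476.19ms=1b
11) 5238.095ms=11b +476.19ms=1b
Σ=12b of 12 (126bpm 3/8) — PASS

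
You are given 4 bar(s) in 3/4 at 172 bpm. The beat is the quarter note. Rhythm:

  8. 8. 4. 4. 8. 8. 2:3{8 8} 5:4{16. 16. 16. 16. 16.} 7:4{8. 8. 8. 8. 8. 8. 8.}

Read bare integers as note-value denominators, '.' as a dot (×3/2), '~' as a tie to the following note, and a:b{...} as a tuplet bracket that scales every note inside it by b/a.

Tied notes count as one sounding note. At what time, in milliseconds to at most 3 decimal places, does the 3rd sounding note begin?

1. 0.0ms @ 0 + 261.628ms (3/4)
2. 261.628ms @ 3/4 + 261.628ms (3/4)
3. 523.256ms @ 3/2 + 523.256ms (3/2)
4. 1046.512ms @ 3 + 523.256ms (3/2)
5. 1569.767ms @ 9/2 + 261.628ms (3/4)
6. 1831.395ms @ 21/4 + 261.628ms (3/4)
7. 2093.023ms @ 6 + 261.628ms (3/4)
8. 2354.651ms @ 27/4 + 261.628ms (3/4)
9. 2616.279ms @ 15/2 + 104.651ms (3/10)
10. 2720.93ms @ 39/5 + 104.651ms (3/10)
11. 2825.581ms @ 81/10 + 104.651ms (3/10)
12. 2930.233ms @ 42/5 + 104.651ms (3/10)
13. 3034.884ms @ 87/10 + 104.651ms (3/10)
14. 3139.535ms @ 9 + 149.502ms (3/7)
15. 3289.037ms @ 66/7 + 149.502ms (3/7)
16. 3438.538ms @ 69/7 + 149.502ms (3/7)
17. 3588.04ms @ 72/7 + 149.502ms (3/7)
18. 3737.542ms @ 75/7 + 149.502ms (3/7)
19. 3887.043ms @ 78/7 + 149.502ms (3/7)
20. 4036.545ms @ 81/7 + 149.502ms (3/7)

note 3 onset = 3/2b = 523.256ms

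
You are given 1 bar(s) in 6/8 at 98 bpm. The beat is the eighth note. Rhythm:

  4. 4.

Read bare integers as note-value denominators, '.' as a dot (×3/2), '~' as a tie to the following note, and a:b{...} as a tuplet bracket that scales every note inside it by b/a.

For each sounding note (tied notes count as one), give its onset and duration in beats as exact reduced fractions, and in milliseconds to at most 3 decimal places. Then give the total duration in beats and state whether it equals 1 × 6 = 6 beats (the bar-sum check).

1) 0.0ms=0b +1836.735ms=3b
2) 1836.735ms=3b +1836.735ms=3b
Σ=6b of 6 (98bpm 6/8) — PASS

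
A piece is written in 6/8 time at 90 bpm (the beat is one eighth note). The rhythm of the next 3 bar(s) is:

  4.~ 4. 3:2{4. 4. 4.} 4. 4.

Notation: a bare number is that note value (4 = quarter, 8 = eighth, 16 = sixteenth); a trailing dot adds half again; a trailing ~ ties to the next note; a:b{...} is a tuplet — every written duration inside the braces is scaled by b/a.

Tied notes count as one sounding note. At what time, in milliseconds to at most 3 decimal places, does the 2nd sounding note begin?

1. 0.0ms @ 0 + 4000.0ms (6)
2. 4000.0ms @ 6 + 1333.333ms (2)
3. 5333.333ms @ 8 + 1333.333ms (2)
4. 6666.667ms @ 10 + 1333.333ms (2)
5. 8000.0ms @ 12 + 2000.0ms (3)
6. 10000.0ms @ 15 + 2000.0ms (3)

note 2 onset = 6b = 4000.0ms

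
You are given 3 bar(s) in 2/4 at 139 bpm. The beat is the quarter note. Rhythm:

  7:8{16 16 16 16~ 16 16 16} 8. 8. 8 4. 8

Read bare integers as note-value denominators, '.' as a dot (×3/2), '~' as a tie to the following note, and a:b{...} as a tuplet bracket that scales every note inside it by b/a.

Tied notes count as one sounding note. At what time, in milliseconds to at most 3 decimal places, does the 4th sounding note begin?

1. 0.0ms @ 0 + 123.33ms (2/7)
2. 123.33ms @ 2/7 + 123.33ms (2/7)
3. 246.66ms @ 4/7 + 123.33ms (2/7)
4. 369.99ms @ 6/7 + 246.66ms (4/7)
5. 616.65ms @ 10/7 + 123.33ms (2/7)
6. 739.979ms @ 12/7 + 123.33ms (2/7)
7. 863.309ms @ 2 + 323.741ms (3/4)
8. 1187.05ms @ 11/4 + 323.741ms (3/4)
9. 1510.791ms @ 7/2 + 215.827ms (1/2)
10. 1726.619ms @ 4 + 647.482ms (3/2)
11. 2374.101ms @ 11/2 + 215.827ms (1/2)

note 4 onset = 6/7b = 369.99ms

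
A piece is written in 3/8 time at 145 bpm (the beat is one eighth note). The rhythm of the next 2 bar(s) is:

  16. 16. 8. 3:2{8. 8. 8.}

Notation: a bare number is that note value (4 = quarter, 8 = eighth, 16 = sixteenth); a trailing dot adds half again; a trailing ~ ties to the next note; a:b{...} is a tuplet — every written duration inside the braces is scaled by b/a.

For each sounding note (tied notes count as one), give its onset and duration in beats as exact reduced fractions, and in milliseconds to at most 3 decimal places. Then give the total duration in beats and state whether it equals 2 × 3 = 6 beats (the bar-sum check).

1) 0.0ms=0b +310.345ms=3/4b
2) 310.345ms=3/4b +310.345ms=3/4b
3) 620.69ms=3/2b +620.69ms=3/2b
4) 1241.379ms=3b +413.793ms=1b
5) 1655.172ms=4b +413.793ms=1b
6) 2068.966ms=5b +413.793ms=1b
Σ=6b of 6 (145bpm 3/8) — PASS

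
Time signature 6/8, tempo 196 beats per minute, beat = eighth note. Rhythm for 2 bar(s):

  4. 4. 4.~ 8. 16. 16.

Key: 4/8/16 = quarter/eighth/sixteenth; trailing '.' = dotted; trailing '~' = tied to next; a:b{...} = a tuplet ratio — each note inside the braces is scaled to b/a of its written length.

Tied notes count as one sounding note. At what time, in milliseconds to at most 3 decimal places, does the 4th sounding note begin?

note 4 onset = 21/2b = 3214.286ms

1. 0.0ms @ 0 + 918.367ms (3)
2. 918.367ms @ 3 + 918.367ms (3)
3. 1836.735ms @ 6 + 1377.551ms (9/2)
4. 3214.286ms @ 21/2 + 229.592ms (3/4)
5. 3443.878ms @ 45/4 + 229.592ms (3/4)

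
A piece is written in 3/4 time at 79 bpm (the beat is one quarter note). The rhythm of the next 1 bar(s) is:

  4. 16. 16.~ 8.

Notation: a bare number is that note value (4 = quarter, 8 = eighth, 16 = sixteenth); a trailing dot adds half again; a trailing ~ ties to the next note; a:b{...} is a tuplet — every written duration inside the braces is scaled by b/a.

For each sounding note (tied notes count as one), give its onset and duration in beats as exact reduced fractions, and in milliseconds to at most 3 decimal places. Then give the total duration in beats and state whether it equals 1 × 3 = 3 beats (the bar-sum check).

1) 0.0ms=0b +1139.241ms=3/2b
2) 1139.241ms=3/2b +284.81ms=3/8b
3) 1424.051ms=15/8b +854.43ms=9/8b
Σ=3b of 3 (79bpm 3/4) — PASS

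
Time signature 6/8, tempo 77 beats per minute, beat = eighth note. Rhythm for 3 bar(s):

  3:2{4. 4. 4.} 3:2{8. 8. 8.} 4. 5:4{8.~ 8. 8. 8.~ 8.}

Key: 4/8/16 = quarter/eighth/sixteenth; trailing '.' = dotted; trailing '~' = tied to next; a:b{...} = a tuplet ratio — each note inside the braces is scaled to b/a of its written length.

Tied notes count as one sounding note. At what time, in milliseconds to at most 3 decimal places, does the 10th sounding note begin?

note 10 onset = 78/5b = 12155.844ms

1. 0.0ms @ 0 + 1558.442ms (2)
2. 1558.442ms @ 2 + 1558.442ms (2)
3. 3116.883ms @ 4 + 1558.442ms (2)
4. 4675.325ms @ 6 + 779.221ms (1)
5. 5454.545ms @ 7 + 779.221ms (1)
6. 6233.766ms @ 8 + 779.221ms (1)
7. 7012.987ms @ 9 + 2337.662ms (3)
8. 9350.649ms @ 12 + 1870.13ms (12/5)
9. 11220.779ms @ 72/5 + 935.065ms (6/5)
10. 12155.844ms @ 78/5 + 1870.13ms (12/5)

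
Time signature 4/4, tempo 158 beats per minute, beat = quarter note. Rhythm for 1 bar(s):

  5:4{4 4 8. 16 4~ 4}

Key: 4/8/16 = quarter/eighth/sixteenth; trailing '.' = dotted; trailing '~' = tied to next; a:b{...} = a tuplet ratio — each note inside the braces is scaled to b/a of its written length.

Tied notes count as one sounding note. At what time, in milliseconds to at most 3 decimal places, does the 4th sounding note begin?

note 4 onset = 11/5b = 835.443ms

1. 0.0ms @ 0 + 303.797ms (4/5)
2. 303.797ms @ 4/5 + 303.797ms (4/5)
3. 607.595ms @ 8/5 + 227.848ms (3/5)
4. 835.443ms @ 11/5 + 75.949ms (1/5)
5. 911.392ms @ 12/5 + 607.595ms (8/5)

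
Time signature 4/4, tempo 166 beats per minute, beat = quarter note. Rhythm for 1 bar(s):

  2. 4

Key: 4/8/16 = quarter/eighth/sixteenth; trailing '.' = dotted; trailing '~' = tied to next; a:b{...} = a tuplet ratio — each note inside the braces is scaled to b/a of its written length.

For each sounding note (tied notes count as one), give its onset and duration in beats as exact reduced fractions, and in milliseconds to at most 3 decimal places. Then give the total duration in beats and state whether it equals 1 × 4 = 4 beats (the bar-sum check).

1) 0.0ms=0b +1084.337ms=3b
2) 1084.337ms=3b +361.446ms=1b
Σ=4b of 4 (166bpm 4/4) — PASS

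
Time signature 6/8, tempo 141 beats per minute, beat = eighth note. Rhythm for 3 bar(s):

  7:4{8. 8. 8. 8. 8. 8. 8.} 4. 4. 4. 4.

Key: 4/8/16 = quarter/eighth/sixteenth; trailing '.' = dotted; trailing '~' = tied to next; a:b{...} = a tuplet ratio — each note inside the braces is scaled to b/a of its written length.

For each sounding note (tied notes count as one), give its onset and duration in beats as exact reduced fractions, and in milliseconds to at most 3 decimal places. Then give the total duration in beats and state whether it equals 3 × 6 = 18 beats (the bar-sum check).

1) 0.0ms=0b +364.742ms=6/7b
2) 364.742ms=6/7b +364.742ms=6/7b
3) 729.483ms=12/7b +364.742ms=6/7b
4) 1094.225ms=18/7b +364.742ms=6/7b
5) 1458.967ms=24/7b +364.742ms=6/7b
6) 1823.708ms=30/7b +364.742ms=6/7b
7) 2188.45ms=36/7b +364.742ms=6/7b
8) 2553.191ms=6b +1276.596ms=3b
9) 3829.787ms=9b +1276.596ms=3b
10) 5106.383ms=12b +1276.596ms=3b
11) 6382.979ms=15b +1276.596ms=3b
Σ=18b of 18 (141bpm 6/8) — PASS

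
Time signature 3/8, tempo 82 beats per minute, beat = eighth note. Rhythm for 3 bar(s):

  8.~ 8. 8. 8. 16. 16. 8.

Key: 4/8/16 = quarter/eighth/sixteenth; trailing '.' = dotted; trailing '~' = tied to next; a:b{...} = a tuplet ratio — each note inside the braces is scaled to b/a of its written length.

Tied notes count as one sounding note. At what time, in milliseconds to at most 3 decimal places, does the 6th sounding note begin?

note 6 onset = 15/2b = 5487.805ms

1. 0.0ms @ 0 + 2195.122ms (3)
2. 2195.122ms @ 3 + 1097.561ms (3/2)
3. 3292.683ms @ 9/2 + 1097.561ms (3/2)
4. 4390.244ms @ 6 + 548.78ms (3/4)
5. 4939.024ms @ 27/4 + 548.78ms (3/4)
6. 5487.805ms @ 15/2 + 1097.561ms (3/2)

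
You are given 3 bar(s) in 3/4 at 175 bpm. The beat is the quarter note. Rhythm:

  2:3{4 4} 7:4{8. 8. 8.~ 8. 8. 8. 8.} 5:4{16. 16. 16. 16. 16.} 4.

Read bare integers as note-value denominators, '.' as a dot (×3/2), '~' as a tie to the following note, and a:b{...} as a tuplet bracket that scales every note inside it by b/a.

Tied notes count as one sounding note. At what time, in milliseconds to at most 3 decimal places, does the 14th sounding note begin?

1. 0.0ms @ 0 + 514.286ms (3/2)
2. 514.286ms @ 3/2 + 514.286ms (3/2)
3. 1028.571ms @ 3 + 146.939ms (3/7)
4. 1175.51ms @ 24/7 + 146.939ms (3/7)
5. 1322.449ms @ 27/7 + 293.878ms (6/7)
6. 1616.327ms @ 33/7 + 146.939ms (3/7)
7. 1763.265ms @ 36/7 + 146.939ms (3/7)
8. 1910.204ms @ 39/7 + 146.939ms (3/7)
9. 2057.143ms @ 6 + 102.857ms (3/10)
10. 2160.0ms @ 63/10 + 102.857ms (3/10)
11. 2262.857ms @ 33/5 + 102.857ms (3/10)
12. 2365.714ms @ 69/10 + 102.857ms (3/10)
13. 2468.571ms @ 36/5 + 102.857ms (3/10)
14. 2571.429ms @ 15/2 + 514.286ms (3/2)

note 14 onset = 15/2b = 2571.429ms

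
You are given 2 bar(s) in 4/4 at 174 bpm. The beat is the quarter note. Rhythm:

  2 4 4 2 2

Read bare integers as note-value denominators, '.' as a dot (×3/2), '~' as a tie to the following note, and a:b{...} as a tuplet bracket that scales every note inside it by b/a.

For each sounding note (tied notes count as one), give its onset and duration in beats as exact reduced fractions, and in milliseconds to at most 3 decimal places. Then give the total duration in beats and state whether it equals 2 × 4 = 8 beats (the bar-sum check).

1) 0.0ms=0b +689.655ms=2b
2) 689.655ms=2b +344.828ms=1b
3) 1034.483ms=3b +344.828ms=1b
4) 1379.31ms=4b +689.655ms=2b
5) 2068.966ms=6b +689.655ms=2b
Σ=8b of 8 (174bpm 4/4) — PASS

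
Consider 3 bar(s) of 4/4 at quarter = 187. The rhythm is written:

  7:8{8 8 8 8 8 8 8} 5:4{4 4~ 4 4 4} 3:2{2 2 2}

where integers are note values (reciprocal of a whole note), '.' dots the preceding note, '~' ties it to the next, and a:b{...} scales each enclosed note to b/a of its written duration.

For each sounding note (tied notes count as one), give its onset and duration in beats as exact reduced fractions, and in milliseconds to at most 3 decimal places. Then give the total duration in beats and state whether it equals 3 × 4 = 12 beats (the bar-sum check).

1) 0.0ms=0b +183.346ms=4/7b
2) 183.346ms=4/7b +183.346ms=4/7b
3) 366.692ms=8/7b +183.346ms=4/7b
4) 550.038ms=12/7b +183.346ms=4/7b
5) 733.384ms=16/7b +183.346ms=4/7b
6) 916.73ms=20/7b +183.346ms=4/7b
7) 1100.076ms=24/7b +183.346ms=4/7b
8) 1283.422ms=4b +256.684ms=4/5b
9) 1540.107ms=24/5b +513.369ms=8/5b
10) 2053.476ms=32/5b +256.684ms=4/5b
11) 2310.16ms=36/5b +256.684ms=4/5b
12) 2566.845ms=8b +427.807ms=4/3b
13) 2994.652ms=28/3b +427.807ms=4/3b
14) 3422.46ms=32/3b +427.807ms=4/3b
Σ=12b of 12 (187bpm 4/4) — PASS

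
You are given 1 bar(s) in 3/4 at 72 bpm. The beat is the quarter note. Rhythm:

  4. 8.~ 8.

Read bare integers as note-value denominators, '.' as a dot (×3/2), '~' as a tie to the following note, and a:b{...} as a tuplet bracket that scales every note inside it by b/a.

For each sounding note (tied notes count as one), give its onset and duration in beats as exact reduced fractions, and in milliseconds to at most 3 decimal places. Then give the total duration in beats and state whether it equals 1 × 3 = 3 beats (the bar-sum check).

1) 0.0ms=0b +1250.0ms=3/2b
2) 1250.0ms=3/2b +1250.0ms=3/2b
Σ=3b of 3 (72bpm 3/4) — PASS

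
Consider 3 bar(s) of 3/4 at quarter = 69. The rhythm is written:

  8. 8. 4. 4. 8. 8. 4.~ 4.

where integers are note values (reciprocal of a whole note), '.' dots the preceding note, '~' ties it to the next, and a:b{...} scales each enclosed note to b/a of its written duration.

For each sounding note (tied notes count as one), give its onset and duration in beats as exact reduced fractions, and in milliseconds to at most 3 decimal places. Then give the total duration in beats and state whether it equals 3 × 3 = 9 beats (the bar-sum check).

1) 0.0ms=0b +652.174ms=3/4b
2) 652.174ms=3/4b +652.174ms=3/4b
3) 1304.348ms=3/2b +1304.348ms=3/2b
4) 2608.696ms=3b +1304.348ms=3/2b
5) 3913.043ms=9/2b +652.174ms=3/4b
6) 4565.217ms=21/4b +652.174ms=3/4b
7) 5217.391ms=6b +2608.696ms=3b
Σ=9b of 9 (69bpm 3/4) — PASS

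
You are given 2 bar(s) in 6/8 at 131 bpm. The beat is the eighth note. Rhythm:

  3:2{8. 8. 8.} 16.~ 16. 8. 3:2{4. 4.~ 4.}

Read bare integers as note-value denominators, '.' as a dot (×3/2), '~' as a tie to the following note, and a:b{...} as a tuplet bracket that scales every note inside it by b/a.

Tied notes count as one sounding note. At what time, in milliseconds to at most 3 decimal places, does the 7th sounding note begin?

1. 0.0ms @ 0 + 458.015ms (1)
2. 458.015ms @ 1 + 458.015ms (1)
3. 916.031ms @ 2 + 458.015ms (1)
4. 1374.046ms @ 3 + 687.023ms (3/2)
5. 2061.069ms @ 9/2 + 687.023ms (3/2)
6. 2748.092ms @ 6 + 916.031ms (2)
7. 3664.122ms @ 8 + 1832.061ms (4)

note 7 onset = 8b = 3664.122ms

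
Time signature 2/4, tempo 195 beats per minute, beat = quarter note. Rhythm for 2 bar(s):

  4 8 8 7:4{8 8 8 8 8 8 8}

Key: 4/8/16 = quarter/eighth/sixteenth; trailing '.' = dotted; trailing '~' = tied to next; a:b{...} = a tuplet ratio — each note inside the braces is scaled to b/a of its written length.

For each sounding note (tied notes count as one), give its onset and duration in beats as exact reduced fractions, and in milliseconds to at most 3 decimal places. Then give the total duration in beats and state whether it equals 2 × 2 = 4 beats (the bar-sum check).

1) 0.0ms=0b +307.692ms=1b
2) 307.692ms=1b +153.846ms=1/2b
3) 461.538ms=3/2b +153.846ms=1/2b
4) 615.385ms=2b +87.912ms=2/7b
5) 703.297ms=16/7b +87.912ms=2/7b
6) 791.209ms=18/7b +87.912ms=2/7b
7) 879.121ms=20/7b +87.912ms=2/7b
8) 967.033ms=22/7b +87.912ms=2/7b
9) 1054.945ms=24/7b +87.912ms=2/7b
10) 1142.857ms=26/7b +87.912ms=2/7b
Σ=4b of 4 (195bpm 2/4) — PASS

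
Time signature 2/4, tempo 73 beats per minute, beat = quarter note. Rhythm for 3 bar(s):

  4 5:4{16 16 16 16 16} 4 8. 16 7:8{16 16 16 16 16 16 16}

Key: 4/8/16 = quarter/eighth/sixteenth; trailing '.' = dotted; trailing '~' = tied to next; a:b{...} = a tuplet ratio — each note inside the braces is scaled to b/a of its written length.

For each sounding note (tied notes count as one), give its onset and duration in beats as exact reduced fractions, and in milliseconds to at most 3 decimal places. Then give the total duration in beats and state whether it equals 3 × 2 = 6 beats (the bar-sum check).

1) 0.0ms=0b +821.918ms=1b
2) 821.918ms=1b +164.384ms=1/5b
3) 986.301ms=6/5b +164.384ms=1/5b
4) 1150.685ms=7/5b +164.384ms=1/5b
5) 1315.068ms=8/5b +164.384ms=1/5b
6) 1479.452ms=9/5b +164.384ms=1/5b
7) 1643.836ms=2b +821.918ms=1b
8) 2465.753ms=3b +616.438ms=3/4b
9) 3082.192ms=15/4b +205.479ms=1/4b
10) 3287.671ms=4b +234.834ms=2/7b
11) 3522.505ms=30/7b +234.834ms=2/7b
12) 3757.339ms=32/7b +234.834ms=2/7b
13) 3992.172ms=34/7b +234.834ms=2/7b
14) 4227.006ms=36/7b +234.834ms=2/7b
15) 4461.84ms=38/7b +234.834ms=2/7b
16) 4696.673ms=40/7b +234.834ms=2/7b
Σ=6b of 6 (73bpm 2/4) — PASS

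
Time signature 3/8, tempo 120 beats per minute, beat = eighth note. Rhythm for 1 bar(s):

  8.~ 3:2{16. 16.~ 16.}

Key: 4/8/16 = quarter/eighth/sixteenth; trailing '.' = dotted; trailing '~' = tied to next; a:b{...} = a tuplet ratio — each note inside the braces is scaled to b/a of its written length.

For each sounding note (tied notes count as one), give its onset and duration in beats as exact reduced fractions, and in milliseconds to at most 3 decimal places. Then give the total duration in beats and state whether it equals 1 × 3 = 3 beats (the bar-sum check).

1) 0.0ms=0b +1000.0ms=2b
2) 1000.0ms=2b +500.0ms=1b
Σ=3b of 3 (120bpm 3/8) — PASS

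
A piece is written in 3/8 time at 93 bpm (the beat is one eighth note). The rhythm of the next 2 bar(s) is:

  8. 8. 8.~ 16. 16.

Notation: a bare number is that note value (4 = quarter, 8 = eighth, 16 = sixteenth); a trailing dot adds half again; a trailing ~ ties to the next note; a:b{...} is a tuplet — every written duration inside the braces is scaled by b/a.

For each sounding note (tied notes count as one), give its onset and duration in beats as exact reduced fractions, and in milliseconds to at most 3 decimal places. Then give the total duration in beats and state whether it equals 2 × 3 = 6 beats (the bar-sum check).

1) 0.0ms=0b +967.742ms=3/2b
2) 967.742ms=3/2b +967.742ms=3/2b
3) 1935.484ms=3b +1451.613ms=9/4b
4) 3387.097ms=21/4b +483.871ms=3/4b
Σ=6b of 6 (93bpm 3/8) — PASS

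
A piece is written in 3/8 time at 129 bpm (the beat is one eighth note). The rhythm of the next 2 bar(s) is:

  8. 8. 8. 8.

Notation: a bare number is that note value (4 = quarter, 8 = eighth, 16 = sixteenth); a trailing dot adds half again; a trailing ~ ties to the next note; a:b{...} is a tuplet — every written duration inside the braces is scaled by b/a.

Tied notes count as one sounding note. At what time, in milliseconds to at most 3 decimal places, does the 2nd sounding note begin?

note 2 onset = 3/2b = 697.674ms

1. 0.0ms @ 0 + 697.674ms (3/2)
2. 697.674ms @ 3/2 + 697.674ms (3/2)
3. 1395.349ms @ 3 + 697.674ms (3/2)
4. 2093.023ms @ 9/2 + 697.674ms (3/2)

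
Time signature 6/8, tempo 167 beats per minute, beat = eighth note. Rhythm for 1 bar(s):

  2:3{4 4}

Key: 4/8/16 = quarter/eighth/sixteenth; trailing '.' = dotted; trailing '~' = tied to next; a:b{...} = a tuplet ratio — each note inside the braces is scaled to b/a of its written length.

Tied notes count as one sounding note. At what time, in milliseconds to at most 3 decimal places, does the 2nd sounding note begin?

1. 0.0ms @ 0 + 1077.844ms (3)
2. 1077.844ms @ 3 + 1077.844ms (3)

note 2 onset = 3b = 1077.844ms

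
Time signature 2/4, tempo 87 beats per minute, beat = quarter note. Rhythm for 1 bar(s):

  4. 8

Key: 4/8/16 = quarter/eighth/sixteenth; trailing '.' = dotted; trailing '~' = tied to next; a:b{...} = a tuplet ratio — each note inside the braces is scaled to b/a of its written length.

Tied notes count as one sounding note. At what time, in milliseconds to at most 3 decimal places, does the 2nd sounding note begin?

note 2 onset = 3/2b = 1034.483ms

1. 0.0ms @ 0 + 1034.483ms (3/2)
2. 1034.483ms @ 3/2 + 344.828ms (1/2)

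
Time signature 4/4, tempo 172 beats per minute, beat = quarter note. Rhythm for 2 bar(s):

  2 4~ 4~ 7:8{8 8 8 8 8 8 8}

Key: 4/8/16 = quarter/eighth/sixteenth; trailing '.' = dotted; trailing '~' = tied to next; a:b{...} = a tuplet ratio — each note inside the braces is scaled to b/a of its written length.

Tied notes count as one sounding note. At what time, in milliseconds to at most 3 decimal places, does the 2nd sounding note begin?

note 2 onset = 2b = 697.674ms

1. 0.0ms @ 0 + 697.674ms (2)
2. 697.674ms @ 2 + 897.01ms (18/7)
3. 1594.684ms @ 32/7 + 199.336ms (4/7)
4. 1794.02ms @ 36/7 + 199.336ms (4/7)
5. 1993.355ms @ 40/7 + 199.336ms (4/7)
6. 2192.691ms @ 44/7 + 199.336ms (4/7)
7. 2392.027ms @ 48/7 + 199.336ms (4/7)
8. 2591.362ms @ 52/7 + 199.336ms (4/7)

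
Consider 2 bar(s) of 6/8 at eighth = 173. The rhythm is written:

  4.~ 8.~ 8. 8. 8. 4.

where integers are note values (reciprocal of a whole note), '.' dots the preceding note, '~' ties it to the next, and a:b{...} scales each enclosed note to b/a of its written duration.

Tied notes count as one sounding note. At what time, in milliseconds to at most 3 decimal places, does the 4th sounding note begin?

note 4 onset = 9b = 3121.387ms

1. 0.0ms @ 0 + 2080.925ms (6)
2. 2080.925ms @ 6 + 520.231ms (3/2)
3. 2601.156ms @ 15/2 + 520.231ms (3/2)
4. 3121.387ms @ 9 + 1040.462ms (3)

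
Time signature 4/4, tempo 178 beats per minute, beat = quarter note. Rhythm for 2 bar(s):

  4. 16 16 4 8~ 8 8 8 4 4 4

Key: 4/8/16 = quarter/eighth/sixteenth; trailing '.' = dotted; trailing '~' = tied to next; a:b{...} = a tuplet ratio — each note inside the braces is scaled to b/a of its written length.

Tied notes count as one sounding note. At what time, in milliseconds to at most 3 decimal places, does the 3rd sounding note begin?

1. 0.0ms @ 0 + 505.618ms (3/2)
2. 505.618ms @ 3/2 + 84.27ms (1/4)
3. 589.888ms @ 7/4 + 84.27ms (1/4)
4. 674.157ms @ 2 + 337.079ms (1)
5. 1011.236ms @ 3 + 337.079ms (1)
6. 1348.315ms @ 4 + 168.539ms (1/2)
7. 1516.854ms @ 9/2 + 168.539ms (1/2)
8. 1685.393ms @ 5 + 337.079ms (1)
9. 2022.472ms @ 6 + 337.079ms (1)
10. 2359.551ms @ 7 + 337.079ms (1)

note 3 onset = 7/4b = 589.888ms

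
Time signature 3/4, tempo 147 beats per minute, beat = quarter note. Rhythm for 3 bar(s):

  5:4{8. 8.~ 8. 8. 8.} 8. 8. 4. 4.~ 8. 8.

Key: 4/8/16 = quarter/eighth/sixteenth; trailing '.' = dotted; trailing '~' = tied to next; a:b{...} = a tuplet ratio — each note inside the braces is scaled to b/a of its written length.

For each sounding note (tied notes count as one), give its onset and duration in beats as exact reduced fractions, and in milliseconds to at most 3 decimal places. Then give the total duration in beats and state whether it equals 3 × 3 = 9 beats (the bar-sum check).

1) 0.0ms=0b +244.898ms=3/5b
2) 244.898ms=3/5b +489.796ms=6/5b
3) 734.694ms=9/5b +244.898ms=3/5b
4) 979.592ms=12/5b +244.898ms=3/5b
5) 1224.49ms=3b +306.122ms=3/4b
6) 1530.612ms=15/4b +306.122ms=3/4b
7) 1836.735ms=9/2b +612.245ms=3/2b
8) 2448.98ms=6b +918.367ms=9/4b
9) 3367.347ms=33/4b +306.122ms=3/4b
Σ=9b of 9 (147bpm 3/4) — PASS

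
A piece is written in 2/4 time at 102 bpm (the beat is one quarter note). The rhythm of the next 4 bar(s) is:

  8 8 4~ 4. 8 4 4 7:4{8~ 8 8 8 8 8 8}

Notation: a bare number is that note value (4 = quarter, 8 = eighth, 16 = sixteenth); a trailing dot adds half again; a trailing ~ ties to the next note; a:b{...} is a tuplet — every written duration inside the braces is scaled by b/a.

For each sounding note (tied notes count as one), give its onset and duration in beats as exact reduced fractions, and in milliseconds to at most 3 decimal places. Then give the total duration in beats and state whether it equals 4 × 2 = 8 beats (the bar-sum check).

1) 0.0ms=0b +294.118ms=1/2b
2) 294.118ms=1/2b +294.118ms=1/2b
3) 588.235ms=1b +1470.588ms=5/2b
4) 2058.824ms=7/2b +294.118ms=1/2b
5) 2352.941ms=4b +588.235ms=1b
6) 2941.176ms=5b +588.235ms=1b
7) 3529.412ms=6b +336.134ms=4/7b
8) 3865.546ms=46/7b +168.067ms=2/7b
9) 4033.613ms=48/7b +168.067ms=2/7b
10) 4201.681ms=50/7b +168.067ms=2/7b
11) 4369.748ms=52/7b +168.067ms=2/7b
12) 4537.815ms=54/7b +168.067ms=2/7b
Σ=8b of 8 (102bpm 2/4) — PASS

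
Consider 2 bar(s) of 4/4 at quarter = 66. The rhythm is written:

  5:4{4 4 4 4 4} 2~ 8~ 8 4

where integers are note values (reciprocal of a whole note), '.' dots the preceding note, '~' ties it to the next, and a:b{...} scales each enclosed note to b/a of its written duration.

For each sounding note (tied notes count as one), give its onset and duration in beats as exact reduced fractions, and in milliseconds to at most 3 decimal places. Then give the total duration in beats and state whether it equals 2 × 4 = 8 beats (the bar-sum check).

1) 0.0ms=0b +727.273ms=4/5b
2) 727.273ms=4/5b +727.273ms=4/5b
3) 1454.545ms=8/5b +727.273ms=4/5b
4) 2181.818ms=12/5b +727.273ms=4/5b
5) 2909.091ms=16/5b +727.273ms=4/5b
6) 3636.364ms=4b +2727.273ms=3b
7) 6363.636ms=7b +909.091ms=1b
Σ=8b of 8 (66bpm 4/4) — PASS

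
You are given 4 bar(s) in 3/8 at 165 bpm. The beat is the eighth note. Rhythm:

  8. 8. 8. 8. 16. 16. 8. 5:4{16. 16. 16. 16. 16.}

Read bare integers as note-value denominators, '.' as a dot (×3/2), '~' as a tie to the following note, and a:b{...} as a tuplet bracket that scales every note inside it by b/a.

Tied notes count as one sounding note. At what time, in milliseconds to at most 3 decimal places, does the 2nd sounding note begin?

1. 0.0ms @ 0 + 545.455ms (3/2)
2. 545.455ms @ 3/2 + 545.455ms (3/2)
3. 1090.909ms @ 3 + 545.455ms (3/2)
4. 1636.364ms @ 9/2 + 545.455ms (3/2)
5. 2181.818ms @ 6 + 272.727ms (3/4)
6. 2454.545ms @ 27/4 + 272.727ms (3/4)
7. 2727.273ms @ 15/2 + 545.455ms (3/2)
8. 3272.727ms @ 9 + 218.182ms (3/5)
9. 3490.909ms @ 48/5 + 218.182ms (3/5)
10. 3709.091ms @ 51/5 + 218.182ms (3/5)
11. 3927.273ms @ 54/5 + 218.182ms (3/5)
12. 4145.455ms @ 57/5 + 218.182ms (3/5)

note 2 onset = 3/2b = 545.455ms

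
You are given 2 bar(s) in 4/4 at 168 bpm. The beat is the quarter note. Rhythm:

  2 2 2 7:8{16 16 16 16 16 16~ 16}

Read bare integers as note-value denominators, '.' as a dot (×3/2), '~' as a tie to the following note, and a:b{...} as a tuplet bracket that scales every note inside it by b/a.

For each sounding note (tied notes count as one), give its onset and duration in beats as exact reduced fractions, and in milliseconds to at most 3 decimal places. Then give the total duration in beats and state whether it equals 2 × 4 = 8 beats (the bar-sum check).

1) 0.0ms=0b +714.286ms=2b
2) 714.286ms=2b +714.286ms=2b
3) 1428.571ms=4b +714.286ms=2b
4) 2142.857ms=6b +102.041ms=2/7b
5) 2244.898ms=44/7b +102.041ms=2/7b
6) 2346.939ms=46/7b +102.041ms=2/7b
7) 2448.98ms=48/7b +102.041ms=2/7b
8) 2551.02ms=50/7b +102.041ms=2/7b
9) 2653.061ms=52/7b +204.082ms=4/7b
Σ=8b of 8 (168bpm 4/4) — PASS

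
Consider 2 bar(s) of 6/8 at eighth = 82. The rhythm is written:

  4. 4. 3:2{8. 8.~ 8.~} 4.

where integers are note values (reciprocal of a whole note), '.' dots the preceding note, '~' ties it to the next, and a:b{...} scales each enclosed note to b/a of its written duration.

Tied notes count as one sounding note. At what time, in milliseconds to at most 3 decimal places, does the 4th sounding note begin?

note 4 onset = 7b = 5121.951ms

1. 0.0ms @ 0 + 2195.122ms (3)
2. 2195.122ms @ 3 + 2195.122ms (3)
3. 4390.244ms @ 6 + 731.707ms (1)
4. 5121.951ms @ 7 + 3658.537ms (5)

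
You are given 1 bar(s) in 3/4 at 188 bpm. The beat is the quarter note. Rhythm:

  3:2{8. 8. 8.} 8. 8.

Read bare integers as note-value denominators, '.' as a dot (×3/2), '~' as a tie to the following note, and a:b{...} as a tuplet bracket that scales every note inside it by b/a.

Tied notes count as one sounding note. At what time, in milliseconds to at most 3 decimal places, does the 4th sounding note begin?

1. 0.0ms @ 0 + 159.574ms (1/2)
2. 159.574ms @ 1/2 + 159.574ms (1/2)
3. 319.149ms @ 1 + 159.574ms (1/2)
4. 478.723ms @ 3/2 + 239.362ms (3/4)
5. 718.085ms @ 9/4 + 239.362ms (3/4)

note 4 onset = 3/2b = 478.723ms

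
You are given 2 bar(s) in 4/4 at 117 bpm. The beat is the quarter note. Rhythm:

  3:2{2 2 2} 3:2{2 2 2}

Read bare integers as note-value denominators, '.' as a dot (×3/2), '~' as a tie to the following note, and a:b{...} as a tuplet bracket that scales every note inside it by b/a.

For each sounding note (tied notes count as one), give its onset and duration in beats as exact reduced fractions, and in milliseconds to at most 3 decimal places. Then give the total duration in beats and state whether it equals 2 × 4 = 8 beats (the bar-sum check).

1) 0.0ms=0b +683.761ms=4/3b
2) 683.761ms=4/3b +683.761ms=4/3b
3) 1367.521ms=8/3b +683.761ms=4/3b
4) 2051.282ms=4b +683.761ms=4/3b
5) 2735.043ms=16/3b +683.761ms=4/3b
6) 3418.803ms=20/3b +683.761ms=4/3b
Σ=8b of 8 (117bpm 4/4) — PASS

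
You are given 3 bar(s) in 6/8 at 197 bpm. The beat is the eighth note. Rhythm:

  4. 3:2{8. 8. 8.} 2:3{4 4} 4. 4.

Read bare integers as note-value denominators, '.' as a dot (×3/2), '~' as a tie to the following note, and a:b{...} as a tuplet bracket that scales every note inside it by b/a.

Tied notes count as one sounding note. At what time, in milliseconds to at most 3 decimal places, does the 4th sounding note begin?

1. 0.0ms @ 0 + 913.706ms (3)
2. 913.706ms @ 3 + 304.569ms (1)
3. 1218.274ms @ 4 + 304.569ms (1)
4. 1522.843ms @ 5 + 304.569ms (1)
5. 1827.411ms @ 6 + 913.706ms (3)
6. 2741.117ms @ 9 + 913.706ms (3)
7. 3654.822ms @ 12 + 913.706ms (3)
8. 4568.528ms @ 15 + 913.706ms (3)

note 4 onset = 5b = 1522.843ms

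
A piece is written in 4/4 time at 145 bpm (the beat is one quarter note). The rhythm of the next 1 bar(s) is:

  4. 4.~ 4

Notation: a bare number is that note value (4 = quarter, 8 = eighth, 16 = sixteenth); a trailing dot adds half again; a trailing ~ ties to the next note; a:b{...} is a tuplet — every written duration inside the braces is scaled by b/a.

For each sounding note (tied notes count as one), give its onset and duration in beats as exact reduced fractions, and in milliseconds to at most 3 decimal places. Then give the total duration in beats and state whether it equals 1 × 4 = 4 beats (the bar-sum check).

1) 0.0ms=0b +620.69ms=3/2b
2) 620.69ms=3/2b +1034.483ms=5/2b
Σ=4b of 4 (145bpm 4/4) — PASS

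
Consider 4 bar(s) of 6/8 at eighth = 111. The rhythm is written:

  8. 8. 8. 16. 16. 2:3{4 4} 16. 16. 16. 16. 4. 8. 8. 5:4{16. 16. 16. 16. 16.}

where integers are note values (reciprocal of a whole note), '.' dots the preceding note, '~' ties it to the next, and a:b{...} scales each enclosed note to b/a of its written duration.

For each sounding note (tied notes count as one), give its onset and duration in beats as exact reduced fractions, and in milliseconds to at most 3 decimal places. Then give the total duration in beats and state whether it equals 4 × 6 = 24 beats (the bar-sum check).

1) 0.0ms=0b +810.811ms=3/2b
2) 810.811ms=3/2b +810.811ms=3/2b
3) 1621.622ms=3b +810.811ms=3/2b
4) 2432.432ms=9/2b +405.405ms=3/4b
5) 2837.838ms=21/4b +405.405ms=3/4b
6) 3243.243ms=6b +1621.622ms=3b
7) 4864.865ms=9b +1621.622ms=3b
8) 6486.486ms=12b +405.405ms=3/4b
9) 6891.892ms=51/4b +405.405ms=3/4b
10) 7297.297ms=27/2b +405.405ms=3/4b
11) 7702.703ms=57/4b +405.405ms=3/4b
12) 8108.108ms=15b +1621.622ms=3b
13) 9729.73ms=18b +810.811ms=3/2b
14) 10540.541ms=39/2b +810.811ms=3/2b
15) 11351.351ms=21b +324.324ms=3/5b
16) 11675.676ms=108/5b +324.324ms=3/5b
17) 12000.0ms=111/5b +324.324ms=3/5b
18) 12324.324ms=114/5b +324.324ms=3/5b
19) 12648.649ms=117/5b +324.324ms=3/5b
Σ=24b of 24 (111bpm 6/8) — PASS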